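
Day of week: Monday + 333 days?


Start: Monday (index 0)
(0 + 333) mod 7
= 333 mod 7
= 4
Index 4 → Friday

Friday


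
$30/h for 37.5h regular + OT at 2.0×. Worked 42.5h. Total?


$1425.00

Regular: 37.5h × $30 = $1125.00
Overtime: 42.5 - 37.5 = 5.0h
OT pay: 5.0h × $30 × 2.0 = $300.00
Total = $1125.00 + $300.00 = $1425.00


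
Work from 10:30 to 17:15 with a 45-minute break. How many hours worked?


Total time = (17×60+15) - (10×60+30)
= 1035 - 630 = 405 min
Minus break: 405 - 45 = 360 min
= 6h 0m

6h 0m (360 minutes)


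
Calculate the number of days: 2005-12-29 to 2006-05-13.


From December 29, 2005 to May 13, 2006
Rest of December 2005: 31 - 29 = 2
Full months: January 31, February 2006 28, March 31, April 30
Days into May 2006: 13
Total = 2 + 31 + 28 + 31 + 30 + 13 = 135 days

135 days


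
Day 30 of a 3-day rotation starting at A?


Shifts: A, B, C
Start: A (index 0)
Day 30: (0 + 30 - 1) mod 3
= 29 mod 3
= 2
Index 2 → shift C

Shift C


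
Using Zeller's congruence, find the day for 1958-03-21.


Zeller's congruence:
q=21, m=3, k=58, j=19
h = (21 + ⌊13×4/5⌋ + 58 + ⌊58/4⌋ + ⌊19/4⌋ - 2×19) mod 7
= (21 + 10 + 58 + 14 + 4 - 38) mod 7
= 69 mod 7 = 6
h=6 → Friday

Friday


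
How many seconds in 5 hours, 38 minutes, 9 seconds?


20289 seconds

Hours: 5 × 3600 = 18000
Minutes: 38 × 60 = 2280
Seconds: 9
Total = 18000 + 2280 + 9 = 20289


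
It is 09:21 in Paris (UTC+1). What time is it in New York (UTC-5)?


03:21

Time difference = UTC-5 - UTC+1 = -6 hours
New hour = (9 -6) mod 24
= 3 mod 24 = 3
Minutes unchanged → 03:21


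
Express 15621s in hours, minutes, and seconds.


Hours: 15621 ÷ 3600 = 4 remainder 1221
Minutes: 1221 ÷ 60 = 20 remainder 21
Seconds: 21

4h 20m 21s


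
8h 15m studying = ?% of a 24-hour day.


34.4%

Time: 495 minutes
Day: 1440 minutes
Percentage = (495/1440) × 100 ≈ 34.4%


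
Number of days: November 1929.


Month: November (month 11)
November has 30 days

30 days


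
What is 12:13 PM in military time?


Input: 12:13 PM
12 PM → 12 (noon)

12:13


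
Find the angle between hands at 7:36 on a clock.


12.0°

Hour hand = 7×30 + 36×0.5 = 228.0°
Minute hand = 36×6 = 216°
Difference = |228.0 - 216| = 12.0°


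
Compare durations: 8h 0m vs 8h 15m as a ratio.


32:33 (0.97)

Duration 1: 480 minutes
Duration 2: 495 minutes
Ratio = 480:495
GCD = 15
Simplified = 32:33
As a decimal: 32/33 ≈ 0.97


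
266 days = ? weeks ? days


38 weeks 0 days

Weeks: 266 ÷ 7 = 38 remainder 0


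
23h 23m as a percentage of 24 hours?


0.9743 (97.43%)

Total minutes: 23×60 + 23 = 1403
Day = 24×60 = 1440 minutes
Fraction = 1403/1440 ≈ 0.9743
As a percentage: 1403/1440 × 100 ≈ 97.43%


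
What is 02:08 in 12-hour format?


Hour: 2
2 < 12 → AM

2:08 AM


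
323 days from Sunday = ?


Monday

Start: Sunday (index 6)
(6 + 323) mod 7
= 329 mod 7
= 0
Index 0 → Monday


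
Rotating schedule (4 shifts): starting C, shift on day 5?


Shift C

Shifts: A, B, C, D
Start: C (index 2)
Day 5: (2 + 5 - 1) mod 4
= 6 mod 4
= 2
Index 2 → shift C


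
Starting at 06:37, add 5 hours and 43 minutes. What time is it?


12:20

Start: 397 minutes from midnight
Add: 343 minutes
Total: 740 minutes
Hours: 740 ÷ 60 = 12 remainder 20


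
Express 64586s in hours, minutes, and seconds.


17h 56m 26s

Hours: 64586 ÷ 3600 = 17 remainder 3386
Minutes: 3386 ÷ 60 = 56 remainder 26
Seconds: 26


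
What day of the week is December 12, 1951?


Zeller's congruence:
q=12, m=12, k=51, j=19
h = (12 + ⌊13×13/5⌋ + 51 + ⌊51/4⌋ + ⌊19/4⌋ - 2×19) mod 7
= (12 + 33 + 51 + 12 + 4 - 38) mod 7
= 74 mod 7 = 4
h=4 → Wednesday

Wednesday


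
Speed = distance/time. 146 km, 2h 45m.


53.1 km/h

Distance: 146 km
Time: 2h 45m = 165 min = 165/60 = 11/4 hours
Speed = 146 ÷ (11/4) = 146 × 4 / 11 = 584/11 ≈ 53.1 km/h


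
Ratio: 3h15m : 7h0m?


Duration 1: 195 minutes
Duration 2: 420 minutes
Ratio = 195:420
GCD = 15
Simplified = 13:28
As a decimal: 13/28 ≈ 0.46

13:28 (0.46)


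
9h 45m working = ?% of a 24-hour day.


40.6%

Time: 585 minutes
Day: 1440 minutes
Percentage = (585/1440) × 100 ≈ 40.6%


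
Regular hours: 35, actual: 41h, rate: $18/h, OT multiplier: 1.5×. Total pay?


Regular: 35h × $18 = $630.00
Overtime: 41 - 35 = 6h
OT pay: 6h × $18 × 1.5 = $162.00
Total = $630.00 + $162.00 = $792.00

$792.00


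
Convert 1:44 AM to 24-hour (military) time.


Input: 1:44 AM
AM hour stays: 1

01:44


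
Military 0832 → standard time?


Hour: 8
8 < 12 → AM

8:32 AM


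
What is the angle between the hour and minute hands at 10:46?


Hour hand = 10×30 + 46×0.5 = 323.0°
Minute hand = 46×6 = 276°
Difference = |323.0 - 276| = 47.0°

47.0°


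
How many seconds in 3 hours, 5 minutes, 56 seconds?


11156 seconds

Hours: 3 × 3600 = 10800
Minutes: 5 × 60 = 300
Seconds: 56
Total = 10800 + 300 + 56 = 11156


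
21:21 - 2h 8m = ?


Start: 1281 minutes from midnight
Subtract: 128 minutes
Remaining: 1281 - 128 = 1153
Hours: 19, Minutes: 13

19:13


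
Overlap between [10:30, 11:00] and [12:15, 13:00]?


0 minutes

Meeting A: 630-660 (in minutes from midnight)
Meeting B: 735-780
Overlap start = max(630, 735) = 735
Overlap end = min(660, 780) = 660
Overlap = max(0, 660 - 735) = 0 min


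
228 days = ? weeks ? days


32 weeks 4 days

Weeks: 228 ÷ 7 = 32 remainder 4


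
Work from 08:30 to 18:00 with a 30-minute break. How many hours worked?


9h 0m (540 minutes)

Total time = (18×60+0) - (8×60+30)
= 1080 - 510 = 570 min
Minus break: 570 - 30 = 540 min
= 9h 0m


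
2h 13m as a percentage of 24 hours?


Total minutes: 2×60 + 13 = 133
Day = 24×60 = 1440 minutes
Fraction = 133/1440 ≈ 0.0924
As a percentage: 133/1440 × 100 ≈ 9.24%

0.0924 (9.24%)


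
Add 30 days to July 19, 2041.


Start: July 19, 2041
Add 30 days
July 19 → August 1: 31 - 19 + 1 = 13 days (30 - 13 = 17 left)
August 1 + 17 = August 18, 2041

August 18, 2041


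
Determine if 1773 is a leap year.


Rules: divisible by 4 AND (not by 100 OR by 400)
1773 ÷ 4 = 443 remainder 1 → not divisible by 4
Not divisible by 4 → not a leap year

No


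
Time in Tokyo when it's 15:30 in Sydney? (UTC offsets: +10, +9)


Time difference = UTC+9 - UTC+10 = -1 hours
New hour = (15 -1) mod 24
= 14 mod 24 = 14
Minutes unchanged → 14:30

14:30


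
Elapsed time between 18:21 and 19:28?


End time in minutes: 19×60 + 28 = 1168
Start time in minutes: 18×60 + 21 = 1101
Difference = 1168 - 1101 = 67 minutes
= 1 hours 7 minutes

1h 7m


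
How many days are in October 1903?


Month: October (month 10)
October has 31 days

31 days


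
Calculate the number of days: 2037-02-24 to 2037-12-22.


301 days

From February 24, 2037 to December 22, 2037
Rest of February 2037: 28 - 24 = 4
Full months: March 31, April 30, May 31, June 30, July 31, August 31, September 30, October 31, November 30
Days into December 2037: 22
Total = 4 + 31 + 30 + 31 + 30 + 31 + 31 + 30 + 31 + 30 + 22 = 301 days


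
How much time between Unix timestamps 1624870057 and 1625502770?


Difference = 1625502770 - 1624870057 = 632713 seconds
In hours: 632713 / 3600 ≈ 175.8
In days: 632713 / 86400 ≈ 7.32

632713 seconds (175.8 hours / 7.32 days)


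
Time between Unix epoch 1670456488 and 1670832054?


Difference = 1670832054 - 1670456488 = 375566 seconds
In hours: 375566 / 3600 ≈ 104.3
In days: 375566 / 86400 ≈ 4.35

375566 seconds (104.3 hours / 4.35 days)


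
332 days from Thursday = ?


Sunday

Start: Thursday (index 3)
(3 + 332) mod 7
= 335 mod 7
= 6
Index 6 → Sunday


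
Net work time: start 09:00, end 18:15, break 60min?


8h 15m (495 minutes)

Total time = (18×60+15) - (9×60+0)
= 1095 - 540 = 555 min
Minus break: 555 - 60 = 495 min
= 8h 15m


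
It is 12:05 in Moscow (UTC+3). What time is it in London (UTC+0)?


09:05

Time difference = UTC+0 - UTC+3 = -3 hours
New hour = (12 -3) mod 24
= 9 mod 24 = 9
Minutes unchanged → 09:05


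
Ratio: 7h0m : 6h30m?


14:13 (1.08)

Duration 1: 420 minutes
Duration 2: 390 minutes
Ratio = 420:390
GCD = 30
Simplified = 14:13
As a decimal: 14/13 ≈ 1.08


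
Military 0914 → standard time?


Hour: 9
9 < 12 → AM

9:14 AM


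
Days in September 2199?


30 days

Month: September (month 9)
September has 30 days


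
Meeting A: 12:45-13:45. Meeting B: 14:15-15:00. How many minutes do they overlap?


Meeting A: 765-825 (in minutes from midnight)
Meeting B: 855-900
Overlap start = max(765, 855) = 855
Overlap end = min(825, 900) = 825
Overlap = max(0, 825 - 855) = 0 min

0 minutes


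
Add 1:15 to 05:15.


06:30

Start: 315 minutes from midnight
Add: 75 minutes
Total: 390 minutes
Hours: 390 ÷ 60 = 6 remainder 30


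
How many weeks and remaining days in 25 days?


3 weeks 4 days

Weeks: 25 ÷ 7 = 3 remainder 4


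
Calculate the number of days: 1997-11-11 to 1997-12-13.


32 days

From November 11, 1997 to December 13, 1997
Rest of November 1997: 30 - 11 = 19
Days into December 1997: 13
Total = 19 + 13 = 32 days


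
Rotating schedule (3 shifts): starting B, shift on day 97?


Shift B

Shifts: A, B, C
Start: B (index 1)
Day 97: (1 + 97 - 1) mod 3
= 97 mod 3
= 1
Index 1 → shift B


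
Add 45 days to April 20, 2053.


June 4, 2053

Start: April 20, 2053
Add 45 days
April 20 → May 1: 30 - 20 + 1 = 11 days (45 - 11 = 34 left)
May 1 → June 1: 31 - 1 + 1 = 31 days (34 - 31 = 3 left)
June 1 + 3 = June 4, 2053


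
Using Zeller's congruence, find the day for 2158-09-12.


Zeller's congruence:
q=12, m=9, k=58, j=21
h = (12 + ⌊13×10/5⌋ + 58 + ⌊58/4⌋ + ⌊21/4⌋ - 2×21) mod 7
= (12 + 26 + 58 + 14 + 5 - 42) mod 7
= 73 mod 7 = 3
h=3 → Tuesday

Tuesday


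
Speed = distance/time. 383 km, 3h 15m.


117.8 km/h

Distance: 383 km
Time: 3h 15m = 195 min = 195/60 = 13/4 hours
Speed = 383 ÷ (13/4) = 383 × 4 / 13 = 1532/13 ≈ 117.8 km/h


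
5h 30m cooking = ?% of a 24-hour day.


Time: 330 minutes
Day: 1440 minutes
Percentage = (330/1440) × 100 ≈ 22.9%

22.9%


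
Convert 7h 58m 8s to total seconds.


28688 seconds

Hours: 7 × 3600 = 25200
Minutes: 58 × 60 = 3480
Seconds: 8
Total = 25200 + 3480 + 8 = 28688


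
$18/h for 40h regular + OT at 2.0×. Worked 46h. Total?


$936.00

Regular: 40h × $18 = $720.00
Overtime: 46 - 40 = 6h
OT pay: 6h × $18 × 2.0 = $216.00
Total = $720.00 + $216.00 = $936.00


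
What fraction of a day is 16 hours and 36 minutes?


0.6917 (69.17%)

Total minutes: 16×60 + 36 = 996
Day = 24×60 = 1440 minutes
Fraction = 996/1440 ≈ 0.6917
As a percentage: 996/1440 × 100 ≈ 69.17%


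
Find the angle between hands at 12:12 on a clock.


66.0°

Hour hand (12 ≡ 0 on the dial): 0×30 + 12×0.5 = 6.0°
Minute hand = 12×6 = 72°
Difference = |6.0 - 72| = 66.0°


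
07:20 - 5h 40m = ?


Start: 440 minutes from midnight
Subtract: 340 minutes
Remaining: 440 - 340 = 100
Hours: 1, Minutes: 40

01:40


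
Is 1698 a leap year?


No

Rules: divisible by 4 AND (not by 100 OR by 400)
1698 ÷ 4 = 424 remainder 2 → not divisible by 4
Not divisible by 4 → not a leap year


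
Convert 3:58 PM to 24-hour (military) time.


Input: 3:58 PM
PM: 3 + 12 = 15

15:58


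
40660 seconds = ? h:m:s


Hours: 40660 ÷ 3600 = 11 remainder 1060
Minutes: 1060 ÷ 60 = 17 remainder 40
Seconds: 40

11h 17m 40s


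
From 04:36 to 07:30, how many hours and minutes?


2h 54m

End time in minutes: 7×60 + 30 = 450
Start time in minutes: 4×60 + 36 = 276
Difference = 450 - 276 = 174 minutes
= 2 hours 54 minutes


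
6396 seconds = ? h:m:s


1h 46m 36s

Hours: 6396 ÷ 3600 = 1 remainder 2796
Minutes: 2796 ÷ 60 = 46 remainder 36
Seconds: 36


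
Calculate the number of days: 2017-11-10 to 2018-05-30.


From November 10, 2017 to May 30, 2018
Rest of November 2017: 30 - 10 = 20
Full months: December 31, January 31, February 2018 28, March 31, April 30
Days into May 2018: 30
Total = 20 + 31 + 31 + 28 + 31 + 30 + 30 = 201 days

201 days


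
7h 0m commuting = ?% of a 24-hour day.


Time: 420 minutes
Day: 1440 minutes
Percentage = (420/1440) × 100 ≈ 29.2%

29.2%


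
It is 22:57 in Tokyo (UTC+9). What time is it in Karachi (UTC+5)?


18:57

Time difference = UTC+5 - UTC+9 = -4 hours
New hour = (22 -4) mod 24
= 18 mod 24 = 18
Minutes unchanged → 18:57


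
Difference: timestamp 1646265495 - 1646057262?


Difference = 1646265495 - 1646057262 = 208233 seconds
In hours: 208233 / 3600 ≈ 57.8
In days: 208233 / 86400 ≈ 2.41

208233 seconds (57.8 hours / 2.41 days)


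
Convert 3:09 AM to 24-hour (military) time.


Input: 3:09 AM
AM hour stays: 3

03:09


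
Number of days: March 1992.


31 days

Month: March (month 3)
March has 31 days


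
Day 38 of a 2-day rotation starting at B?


Shifts: A, B
Start: B (index 1)
Day 38: (1 + 38 - 1) mod 2
= 38 mod 2
= 0
Index 0 → shift A

Shift A


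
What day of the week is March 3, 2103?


Saturday

Zeller's congruence:
q=3, m=3, k=3, j=21
h = (3 + ⌊13×4/5⌋ + 3 + ⌊3/4⌋ + ⌊21/4⌋ - 2×21) mod 7
= (3 + 10 + 3 + 0 + 5 - 42) mod 7
= -21 mod 7 = 0
h=0 → Saturday


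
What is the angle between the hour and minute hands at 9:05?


117.5°

Hour hand = 9×30 + 5×0.5 = 272.5°
Minute hand = 5×6 = 30°
Difference = |272.5 - 30| = 242.5°
Since > 180°: 360 - 242.5 = 117.5°


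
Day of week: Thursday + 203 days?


Start: Thursday (index 3)
(3 + 203) mod 7
= 206 mod 7
= 3
Index 3 → Thursday

Thursday


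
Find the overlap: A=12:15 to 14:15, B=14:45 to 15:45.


Meeting A: 735-855 (in minutes from midnight)
Meeting B: 885-945
Overlap start = max(735, 885) = 885
Overlap end = min(855, 945) = 855
Overlap = max(0, 855 - 885) = 0 min

0 minutes


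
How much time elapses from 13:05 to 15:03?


End time in minutes: 15×60 + 3 = 903
Start time in minutes: 13×60 + 5 = 785
Difference = 903 - 785 = 118 minutes
= 1 hours 58 minutes

1h 58m


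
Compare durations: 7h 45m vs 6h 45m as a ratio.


Duration 1: 465 minutes
Duration 2: 405 minutes
Ratio = 465:405
GCD = 15
Simplified = 31:27
As a decimal: 31/27 ≈ 1.15

31:27 (1.15)


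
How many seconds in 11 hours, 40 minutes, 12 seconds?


Hours: 11 × 3600 = 39600
Minutes: 40 × 60 = 2400
Seconds: 12
Total = 39600 + 2400 + 12 = 42012

42012 seconds


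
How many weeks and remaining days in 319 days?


45 weeks 4 days

Weeks: 319 ÷ 7 = 45 remainder 4


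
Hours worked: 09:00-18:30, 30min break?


9h 0m (540 minutes)

Total time = (18×60+30) - (9×60+0)
= 1110 - 540 = 570 min
Minus break: 570 - 30 = 540 min
= 9h 0m


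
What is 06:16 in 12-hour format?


6:16 AM

Hour: 6
6 < 12 → AM


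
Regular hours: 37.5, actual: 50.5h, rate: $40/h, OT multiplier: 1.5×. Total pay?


Regular: 37.5h × $40 = $1500.00
Overtime: 50.5 - 37.5 = 13.0h
OT pay: 13.0h × $40 × 1.5 = $780.00
Total = $1500.00 + $780.00 = $2280.00

$2280.00


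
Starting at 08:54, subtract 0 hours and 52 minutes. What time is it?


08:02

Start: 534 minutes from midnight
Subtract: 52 minutes
Remaining: 534 - 52 = 482
Hours: 8, Minutes: 2


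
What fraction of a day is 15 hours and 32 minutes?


0.6472 (64.72%)

Total minutes: 15×60 + 32 = 932
Day = 24×60 = 1440 minutes
Fraction = 932/1440 ≈ 0.6472
As a percentage: 932/1440 × 100 ≈ 64.72%


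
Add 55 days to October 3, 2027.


Start: October 3, 2027
Add 55 days
October 3 → November 1: 31 - 3 + 1 = 29 days (55 - 29 = 26 left)
November 1 + 26 = November 27, 2027

November 27, 2027


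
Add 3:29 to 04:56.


08:25

Start: 296 minutes from midnight
Add: 209 minutes
Total: 505 minutes
Hours: 505 ÷ 60 = 8 remainder 25


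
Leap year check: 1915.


Rules: divisible by 4 AND (not by 100 OR by 400)
1915 ÷ 4 = 478 remainder 3 → not divisible by 4
Not divisible by 4 → not a leap year

No


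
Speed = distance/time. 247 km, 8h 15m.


29.9 km/h

Distance: 247 km
Time: 8h 15m = 495 min = 495/60 = 33/4 hours
Speed = 247 ÷ (33/4) = 247 × 4 / 33 = 988/33 ≈ 29.9 km/h


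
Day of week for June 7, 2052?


Zeller's congruence:
q=7, m=6, k=52, j=20
h = (7 + ⌊13×7/5⌋ + 52 + ⌊52/4⌋ + ⌊20/4⌋ - 2×20) mod 7
= (7 + 18 + 52 + 13 + 5 - 40) mod 7
= 55 mod 7 = 6
h=6 → Friday

Friday


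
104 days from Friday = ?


Thursday

Start: Friday (index 4)
(4 + 104) mod 7
= 108 mod 7
= 3
Index 3 → Thursday


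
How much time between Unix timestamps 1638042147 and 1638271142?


Difference = 1638271142 - 1638042147 = 228995 seconds
In hours: 228995 / 3600 ≈ 63.6
In days: 228995 / 86400 ≈ 2.65

228995 seconds (63.6 hours / 2.65 days)


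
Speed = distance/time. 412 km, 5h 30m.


Distance: 412 km
Time: 5h 30m = 330 min = 330/60 = 11/2 hours
Speed = 412 ÷ (11/2) = 412 × 2 / 11 = 824/11 ≈ 74.9 km/h

74.9 km/h


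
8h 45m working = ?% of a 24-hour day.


36.5%

Time: 525 minutes
Day: 1440 minutes
Percentage = (525/1440) × 100 ≈ 36.5%


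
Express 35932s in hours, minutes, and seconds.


9h 58m 52s

Hours: 35932 ÷ 3600 = 9 remainder 3532
Minutes: 3532 ÷ 60 = 58 remainder 52
Seconds: 52


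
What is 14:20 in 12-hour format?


2:20 PM

Hour: 14
14 - 12 = 2 → PM


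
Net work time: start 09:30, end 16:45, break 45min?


Total time = (16×60+45) - (9×60+30)
= 1005 - 570 = 435 min
Minus break: 435 - 45 = 390 min
= 6h 30m

6h 30m (390 minutes)


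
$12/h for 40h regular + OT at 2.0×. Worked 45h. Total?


Regular: 40h × $12 = $480.00
Overtime: 45 - 40 = 5h
OT pay: 5h × $12 × 2.0 = $120.00
Total = $480.00 + $120.00 = $600.00

$600.00


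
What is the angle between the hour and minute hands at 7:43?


26.5°

Hour hand = 7×30 + 43×0.5 = 231.5°
Minute hand = 43×6 = 258°
Difference = |231.5 - 258| = 26.5°


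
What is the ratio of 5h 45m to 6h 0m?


23:24 (0.96)

Duration 1: 345 minutes
Duration 2: 360 minutes
Ratio = 345:360
GCD = 15
Simplified = 23:24
As a decimal: 23/24 ≈ 0.96


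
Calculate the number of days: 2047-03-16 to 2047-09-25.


From March 16, 2047 to September 25, 2047
Rest of March 2047: 31 - 16 = 15
Full months: April 30, May 31, June 30, July 31, August 31
Days into September 2047: 25
Total = 15 + 30 + 31 + 30 + 31 + 31 + 25 = 193 days

193 days


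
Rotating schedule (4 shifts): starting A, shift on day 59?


Shifts: A, B, C, D
Start: A (index 0)
Day 59: (0 + 59 - 1) mod 4
= 58 mod 4
= 2
Index 2 → shift C

Shift C


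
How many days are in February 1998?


Month: February (month 2)
February: 28 or 29 (leap year)
1998 leap year? No

28 days


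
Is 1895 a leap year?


No

Rules: divisible by 4 AND (not by 100 OR by 400)
1895 ÷ 4 = 473 remainder 3 → not divisible by 4
Not divisible by 4 → not a leap year


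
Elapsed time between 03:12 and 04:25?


End time in minutes: 4×60 + 25 = 265
Start time in minutes: 3×60 + 12 = 192
Difference = 265 - 192 = 73 minutes
= 1 hours 13 minutes

1h 13m


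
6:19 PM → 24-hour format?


Input: 6:19 PM
PM: 6 + 12 = 18

18:19


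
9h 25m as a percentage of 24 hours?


Total minutes: 9×60 + 25 = 565
Day = 24×60 = 1440 minutes
Fraction = 565/1440 ≈ 0.3924
As a percentage: 565/1440 × 100 ≈ 39.24%

0.3924 (39.24%)


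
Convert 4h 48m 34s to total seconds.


Hours: 4 × 3600 = 14400
Minutes: 48 × 60 = 2880
Seconds: 34
Total = 14400 + 2880 + 34 = 17314

17314 seconds


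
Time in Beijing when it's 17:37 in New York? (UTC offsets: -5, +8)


Time difference = UTC+8 - UTC-5 = +13 hours
New hour = (17 + 13) mod 24
= 30 mod 24 = 6
Minutes unchanged → 06:37; 30 ≥ 24 → next day

06:37 (next day)


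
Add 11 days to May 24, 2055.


Start: May 24, 2055
Add 11 days
May 24 → June 1: 31 - 24 + 1 = 8 days (11 - 8 = 3 left)
June 1 + 3 = June 4, 2055

June 4, 2055


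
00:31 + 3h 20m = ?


03:51

Start: 31 minutes from midnight
Add: 200 minutes
Total: 231 minutes
Hours: 231 ÷ 60 = 3 remainder 51


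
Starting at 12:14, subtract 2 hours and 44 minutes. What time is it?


09:30

Start: 734 minutes from midnight
Subtract: 164 minutes
Remaining: 734 - 164 = 570
Hours: 9, Minutes: 30


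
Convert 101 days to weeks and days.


14 weeks 3 days

Weeks: 101 ÷ 7 = 14 remainder 3


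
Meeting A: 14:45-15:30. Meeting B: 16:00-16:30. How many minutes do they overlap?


0 minutes

Meeting A: 885-930 (in minutes from midnight)
Meeting B: 960-990
Overlap start = max(885, 960) = 960
Overlap end = min(930, 990) = 930
Overlap = max(0, 930 - 960) = 0 min


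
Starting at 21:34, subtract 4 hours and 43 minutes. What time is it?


16:51

Start: 1294 minutes from midnight
Subtract: 283 minutes
Remaining: 1294 - 283 = 1011
Hours: 16, Minutes: 51


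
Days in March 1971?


Month: March (month 3)
March has 31 days

31 days


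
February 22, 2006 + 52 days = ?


April 15, 2006

Start: February 22, 2006
Add 52 days
February 22 → March 1: 28 - 22 + 1 = 7 days (52 - 7 = 45 left)
March 1 → April 1: 31 - 1 + 1 = 31 days (45 - 31 = 14 left)
April 1 + 14 = April 15, 2006


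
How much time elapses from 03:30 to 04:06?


0h 36m

End time in minutes: 4×60 + 6 = 246
Start time in minutes: 3×60 + 30 = 210
Difference = 246 - 210 = 36 minutes
= 0 hours 36 minutes


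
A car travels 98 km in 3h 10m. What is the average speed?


Distance: 98 km
Time: 3h 10m = 190 min = 190/60 = 19/6 hours
Speed = 98 ÷ (19/6) = 98 × 6 / 19 = 588/19 ≈ 30.9 km/h

30.9 km/h


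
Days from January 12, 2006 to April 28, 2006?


106 days

From January 12, 2006 to April 28, 2006
Rest of January 2006: 31 - 12 = 19
Full months: February 2006 28, March 31
Days into April 2006: 28
Total = 19 + 28 + 31 + 28 = 106 days


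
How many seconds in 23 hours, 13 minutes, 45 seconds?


Hours: 23 × 3600 = 82800
Minutes: 13 × 60 = 780
Seconds: 45
Total = 82800 + 780 + 45 = 83625

83625 seconds


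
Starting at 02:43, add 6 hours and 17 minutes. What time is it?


09:00

Start: 163 minutes from midnight
Add: 377 minutes
Total: 540 minutes
Hours: 540 ÷ 60 = 9 remainder 0


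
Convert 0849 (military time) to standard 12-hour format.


Hour: 8
8 < 12 → AM

8:49 AM


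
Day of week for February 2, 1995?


Zeller's congruence:
q=2, m=14, k=94, j=19
h = (2 + ⌊13×15/5⌋ + 94 + ⌊94/4⌋ + ⌊19/4⌋ - 2×19) mod 7
= (2 + 39 + 94 + 23 + 4 - 38) mod 7
= 124 mod 7 = 5
h=5 → Thursday

Thursday


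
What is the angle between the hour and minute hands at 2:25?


77.5°

Hour hand = 2×30 + 25×0.5 = 72.5°
Minute hand = 25×6 = 150°
Difference = |72.5 - 150| = 77.5°


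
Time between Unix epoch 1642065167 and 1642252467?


187300 seconds (52.0 hours / 2.17 days)

Difference = 1642252467 - 1642065167 = 187300 seconds
In hours: 187300 / 3600 ≈ 52.0
In days: 187300 / 86400 ≈ 2.17


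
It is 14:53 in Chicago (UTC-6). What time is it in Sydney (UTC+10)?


Time difference = UTC+10 - UTC-6 = +16 hours
New hour = (14 + 16) mod 24
= 30 mod 24 = 6
Minutes unchanged → 06:53; 30 ≥ 24 → next day

06:53 (next day)


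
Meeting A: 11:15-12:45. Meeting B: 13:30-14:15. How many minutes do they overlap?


0 minutes

Meeting A: 675-765 (in minutes from midnight)
Meeting B: 810-855
Overlap start = max(675, 810) = 810
Overlap end = min(765, 855) = 765
Overlap = max(0, 765 - 810) = 0 min


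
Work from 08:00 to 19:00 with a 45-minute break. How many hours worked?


Total time = (19×60+0) - (8×60+0)
= 1140 - 480 = 660 min
Minus break: 660 - 45 = 615 min
= 10h 15m

10h 15m (615 minutes)


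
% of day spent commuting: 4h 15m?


17.7%

Time: 255 minutes
Day: 1440 minutes
Percentage = (255/1440) × 100 ≈ 17.7%


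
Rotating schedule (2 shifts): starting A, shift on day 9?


Shift A

Shifts: A, B
Start: A (index 0)
Day 9: (0 + 9 - 1) mod 2
= 8 mod 2
= 0
Index 0 → shift A


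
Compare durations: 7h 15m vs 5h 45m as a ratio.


Duration 1: 435 minutes
Duration 2: 345 minutes
Ratio = 435:345
GCD = 15
Simplified = 29:23
As a decimal: 29/23 ≈ 1.26

29:23 (1.26)


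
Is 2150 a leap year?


No

Rules: divisible by 4 AND (not by 100 OR by 400)
2150 ÷ 4 = 537 remainder 2 → not divisible by 4
Not divisible by 4 → not a leap year


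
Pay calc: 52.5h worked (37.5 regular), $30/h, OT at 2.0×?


$2025.00

Regular: 37.5h × $30 = $1125.00
Overtime: 52.5 - 37.5 = 15.0h
OT pay: 15.0h × $30 × 2.0 = $900.00
Total = $1125.00 + $900.00 = $2025.00


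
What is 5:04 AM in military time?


Input: 5:04 AM
AM hour stays: 5

05:04


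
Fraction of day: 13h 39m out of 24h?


Total minutes: 13×60 + 39 = 819
Day = 24×60 = 1440 minutes
Fraction = 819/1440 ≈ 0.5688
As a percentage: 819/1440 × 100 ≈ 56.88%

0.5688 (56.88%)


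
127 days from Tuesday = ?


Wednesday

Start: Tuesday (index 1)
(1 + 127) mod 7
= 128 mod 7
= 2
Index 2 → Wednesday


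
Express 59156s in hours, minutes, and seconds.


16h 25m 56s

Hours: 59156 ÷ 3600 = 16 remainder 1556
Minutes: 1556 ÷ 60 = 25 remainder 56
Seconds: 56


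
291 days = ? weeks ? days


Weeks: 291 ÷ 7 = 41 remainder 4

41 weeks 4 days


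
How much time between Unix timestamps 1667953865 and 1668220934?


Difference = 1668220934 - 1667953865 = 267069 seconds
In hours: 267069 / 3600 ≈ 74.2
In days: 267069 / 86400 ≈ 3.09

267069 seconds (74.2 hours / 3.09 days)


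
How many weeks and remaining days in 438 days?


Weeks: 438 ÷ 7 = 62 remainder 4

62 weeks 4 days


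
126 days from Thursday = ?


Start: Thursday (index 3)
(3 + 126) mod 7
= 129 mod 7
= 3
Index 3 → Thursday

Thursday


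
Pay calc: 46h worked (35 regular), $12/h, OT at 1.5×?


Regular: 35h × $12 = $420.00
Overtime: 46 - 35 = 11h
OT pay: 11h × $12 × 1.5 = $198.00
Total = $420.00 + $198.00 = $618.00

$618.00


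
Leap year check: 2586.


No

Rules: divisible by 4 AND (not by 100 OR by 400)
2586 ÷ 4 = 646 remainder 2 → not divisible by 4
Not divisible by 4 → not a leap year


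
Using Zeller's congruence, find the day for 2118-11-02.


Zeller's congruence:
q=2, m=11, k=18, j=21
h = (2 + ⌊13×12/5⌋ + 18 + ⌊18/4⌋ + ⌊21/4⌋ - 2×21) mod 7
= (2 + 31 + 18 + 4 + 5 - 42) mod 7
= 18 mod 7 = 4
h=4 → Wednesday

Wednesday


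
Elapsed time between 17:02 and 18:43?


1h 41m

End time in minutes: 18×60 + 43 = 1123
Start time in minutes: 17×60 + 2 = 1022
Difference = 1123 - 1022 = 101 minutes
= 1 hours 41 minutes


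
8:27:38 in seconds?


Hours: 8 × 3600 = 28800
Minutes: 27 × 60 = 1620
Seconds: 38
Total = 28800 + 1620 + 38 = 30458

30458 seconds


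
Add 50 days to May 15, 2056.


July 4, 2056

Start: May 15, 2056
Add 50 days
May 15 → June 1: 31 - 15 + 1 = 17 days (50 - 17 = 33 left)
June 1 → July 1: 30 - 1 + 1 = 30 days (33 - 30 = 3 left)
July 1 + 3 = July 4, 2056


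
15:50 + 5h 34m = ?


Start: 950 minutes from midnight
Add: 334 minutes
Total: 1284 minutes
Hours: 1284 ÷ 60 = 21 remainder 24

21:24


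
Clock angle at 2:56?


Hour hand = 2×30 + 56×0.5 = 88.0°
Minute hand = 56×6 = 336°
Difference = |88.0 - 336| = 248.0°
Since > 180°: 360 - 248.0 = 112.0°

112.0°


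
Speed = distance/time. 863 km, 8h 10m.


Distance: 863 km
Time: 8h 10m = 490 min = 490/60 = 49/6 hours
Speed = 863 ÷ (49/6) = 863 × 6 / 49 = 5178/49 ≈ 105.7 km/h

105.7 km/h


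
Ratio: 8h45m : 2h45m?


Duration 1: 525 minutes
Duration 2: 165 minutes
Ratio = 525:165
GCD = 15
Simplified = 35:11
As a decimal: 35/11 ≈ 3.18

35:11 (3.18)


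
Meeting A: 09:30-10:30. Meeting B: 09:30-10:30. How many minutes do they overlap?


60 minutes

Meeting A: 570-630 (in minutes from midnight)
Meeting B: 570-630
Overlap start = max(570, 570) = 570
Overlap end = min(630, 630) = 630
Overlap = max(0, 630 - 570) = 60 min


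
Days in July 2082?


Month: July (month 7)
July has 31 days

31 days


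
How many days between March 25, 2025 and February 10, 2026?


From March 25, 2025 to February 10, 2026
Rest of March 2025: 31 - 25 = 6
Full months: April 30, May 31, June 30, July 31, August 31, September 30, October 31, November 30, December 31, January 31
Days into February 2026: 10
Total = 6 + 30 + 31 + 30 + 31 + 31 + 30 + 31 + 30 + 31 + 31 + 10 = 322 days

322 days


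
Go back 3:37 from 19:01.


Start: 1141 minutes from midnight
Subtract: 217 minutes
Remaining: 1141 - 217 = 924
Hours: 15, Minutes: 24

15:24


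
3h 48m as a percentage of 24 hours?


0.1583 (15.83%)

Total minutes: 3×60 + 48 = 228
Day = 24×60 = 1440 minutes
Fraction = 228/1440 ≈ 0.1583
As a percentage: 228/1440 × 100 ≈ 15.83%


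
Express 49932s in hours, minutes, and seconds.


Hours: 49932 ÷ 3600 = 13 remainder 3132
Minutes: 3132 ÷ 60 = 52 remainder 12
Seconds: 12

13h 52m 12s


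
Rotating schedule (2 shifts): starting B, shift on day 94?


Shift A

Shifts: A, B
Start: B (index 1)
Day 94: (1 + 94 - 1) mod 2
= 94 mod 2
= 0
Index 0 → shift A


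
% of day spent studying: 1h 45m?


7.3%

Time: 105 minutes
Day: 1440 minutes
Percentage = (105/1440) × 100 ≈ 7.3%


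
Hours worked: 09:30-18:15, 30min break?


8h 15m (495 minutes)

Total time = (18×60+15) - (9×60+30)
= 1095 - 570 = 525 min
Minus break: 525 - 30 = 495 min
= 8h 15m


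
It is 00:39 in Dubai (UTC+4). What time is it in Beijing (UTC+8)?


Time difference = UTC+8 - UTC+4 = +4 hours
New hour = (0 + 4) mod 24
= 4 mod 24 = 4
Minutes unchanged → 04:39

04:39


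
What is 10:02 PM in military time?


22:02

Input: 10:02 PM
PM: 10 + 12 = 22


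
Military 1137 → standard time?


11:37 AM

Hour: 11
11 < 12 → AM


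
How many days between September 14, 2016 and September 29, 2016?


15 days

From September 14, 2016 to September 29, 2016
Same month: 29 - 14 = 15 days


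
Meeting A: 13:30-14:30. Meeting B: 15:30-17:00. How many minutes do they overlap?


Meeting A: 810-870 (in minutes from midnight)
Meeting B: 930-1020
Overlap start = max(810, 930) = 930
Overlap end = min(870, 1020) = 870
Overlap = max(0, 870 - 930) = 0 min

0 minutes


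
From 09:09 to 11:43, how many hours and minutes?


2h 34m

End time in minutes: 11×60 + 43 = 703
Start time in minutes: 9×60 + 9 = 549
Difference = 703 - 549 = 154 minutes
= 2 hours 34 minutes


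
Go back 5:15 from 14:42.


09:27

Start: 882 minutes from midnight
Subtract: 315 minutes
Remaining: 882 - 315 = 567
Hours: 9, Minutes: 27


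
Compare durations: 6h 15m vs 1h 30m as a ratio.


Duration 1: 375 minutes
Duration 2: 90 minutes
Ratio = 375:90
GCD = 15
Simplified = 25:6
As a decimal: 25/6 ≈ 4.17

25:6 (4.17)


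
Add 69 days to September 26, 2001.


December 4, 2001

Start: September 26, 2001
Add 69 days
September 26 → October 1: 30 - 26 + 1 = 5 days (69 - 5 = 64 left)
October 1 → November 1: 31 - 1 + 1 = 31 days (64 - 31 = 33 left)
November 1 → December 1: 30 - 1 + 1 = 30 days (33 - 30 = 3 left)
December 1 + 3 = December 4, 2001


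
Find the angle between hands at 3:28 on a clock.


64.0°

Hour hand = 3×30 + 28×0.5 = 104.0°
Minute hand = 28×6 = 168°
Difference = |104.0 - 168| = 64.0°


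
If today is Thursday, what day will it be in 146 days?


Wednesday

Start: Thursday (index 3)
(3 + 146) mod 7
= 149 mod 7
= 2
Index 2 → Wednesday


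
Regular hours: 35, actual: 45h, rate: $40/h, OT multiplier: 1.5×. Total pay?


Regular: 35h × $40 = $1400.00
Overtime: 45 - 35 = 10h
OT pay: 10h × $40 × 1.5 = $600.00
Total = $1400.00 + $600.00 = $2000.00

$2000.00


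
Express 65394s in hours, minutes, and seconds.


Hours: 65394 ÷ 3600 = 18 remainder 594
Minutes: 594 ÷ 60 = 9 remainder 54
Seconds: 54

18h 9m 54s


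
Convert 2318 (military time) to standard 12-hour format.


11:18 PM

Hour: 23
23 - 12 = 11 → PM


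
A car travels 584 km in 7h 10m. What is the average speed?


81.5 km/h

Distance: 584 km
Time: 7h 10m = 430 min = 430/60 = 43/6 hours
Speed = 584 ÷ (43/6) = 584 × 6 / 43 = 3504/43 ≈ 81.5 km/h


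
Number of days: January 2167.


31 days

Month: January (month 1)
January has 31 days


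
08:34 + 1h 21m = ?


09:55

Start: 514 minutes from midnight
Add: 81 minutes
Total: 595 minutes
Hours: 595 ÷ 60 = 9 remainder 55


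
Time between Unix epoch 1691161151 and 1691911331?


Difference = 1691911331 - 1691161151 = 750180 seconds
In hours: 750180 / 3600 ≈ 208.4
In days: 750180 / 86400 ≈ 8.68

750180 seconds (208.4 hours / 8.68 days)


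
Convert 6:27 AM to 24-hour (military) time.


06:27

Input: 6:27 AM
AM hour stays: 6


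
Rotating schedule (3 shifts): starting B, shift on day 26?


Shift C

Shifts: A, B, C
Start: B (index 1)
Day 26: (1 + 26 - 1) mod 3
= 26 mod 3
= 2
Index 2 → shift C


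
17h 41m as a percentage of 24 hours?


Total minutes: 17×60 + 41 = 1061
Day = 24×60 = 1440 minutes
Fraction = 1061/1440 ≈ 0.7368
As a percentage: 1061/1440 × 100 ≈ 73.68%

0.7368 (73.68%)


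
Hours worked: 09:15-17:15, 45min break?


Total time = (17×60+15) - (9×60+15)
= 1035 - 555 = 480 min
Minus break: 480 - 45 = 435 min
= 7h 15m

7h 15m (435 minutes)


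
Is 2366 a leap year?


Rules: divisible by 4 AND (not by 100 OR by 400)
2366 ÷ 4 = 591 remainder 2 → not divisible by 4
Not divisible by 4 → not a leap year

No


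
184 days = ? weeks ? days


Weeks: 184 ÷ 7 = 26 remainder 2

26 weeks 2 days


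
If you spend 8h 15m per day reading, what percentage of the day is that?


34.4%

Time: 495 minutes
Day: 1440 minutes
Percentage = (495/1440) × 100 ≈ 34.4%


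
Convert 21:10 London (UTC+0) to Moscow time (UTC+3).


00:10 (next day)

Time difference = UTC+3 - UTC+0 = +3 hours
New hour = (21 + 3) mod 24
= 24 mod 24 = 0
Minutes unchanged → 00:10; 24 ≥ 24 → next day


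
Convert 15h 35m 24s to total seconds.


Hours: 15 × 3600 = 54000
Minutes: 35 × 60 = 2100
Seconds: 24
Total = 54000 + 2100 + 24 = 56124

56124 seconds


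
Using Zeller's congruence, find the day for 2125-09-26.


Wednesday

Zeller's congruence:
q=26, m=9, k=25, j=21
h = (26 + ⌊13×10/5⌋ + 25 + ⌊25/4⌋ + ⌊21/4⌋ - 2×21) mod 7
= (26 + 26 + 25 + 6 + 5 - 42) mod 7
= 46 mod 7 = 4
h=4 → Wednesday


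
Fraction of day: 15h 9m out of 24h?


0.6313 (63.13%)

Total minutes: 15×60 + 9 = 909
Day = 24×60 = 1440 minutes
Fraction = 909/1440 ≈ 0.6313
As a percentage: 909/1440 × 100 ≈ 63.13%


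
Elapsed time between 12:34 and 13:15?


0h 41m

End time in minutes: 13×60 + 15 = 795
Start time in minutes: 12×60 + 34 = 754
Difference = 795 - 754 = 41 minutes
= 0 hours 41 minutes


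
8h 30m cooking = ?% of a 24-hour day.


35.4%

Time: 510 minutes
Day: 1440 minutes
Percentage = (510/1440) × 100 ≈ 35.4%


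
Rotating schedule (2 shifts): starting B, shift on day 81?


Shift B

Shifts: A, B
Start: B (index 1)
Day 81: (1 + 81 - 1) mod 2
= 81 mod 2
= 1
Index 1 → shift B


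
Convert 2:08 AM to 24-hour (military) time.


02:08

Input: 2:08 AM
AM hour stays: 2


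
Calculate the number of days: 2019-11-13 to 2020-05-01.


From November 13, 2019 to May 1, 2020
Rest of November 2019: 30 - 13 = 17
Full months: December 31, January 31, February 2020 29, March 31, April 30
Days into May 2020: 1
Total = 17 + 31 + 31 + 29 + 31 + 30 + 1 = 170 days

170 days


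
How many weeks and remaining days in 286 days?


Weeks: 286 ÷ 7 = 40 remainder 6

40 weeks 6 days


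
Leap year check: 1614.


No

Rules: divisible by 4 AND (not by 100 OR by 400)
1614 ÷ 4 = 403 remainder 2 → not divisible by 4
Not divisible by 4 → not a leap year


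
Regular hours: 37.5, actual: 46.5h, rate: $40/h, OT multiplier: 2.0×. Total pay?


Regular: 37.5h × $40 = $1500.00
Overtime: 46.5 - 37.5 = 9.0h
OT pay: 9.0h × $40 × 2.0 = $720.00
Total = $1500.00 + $720.00 = $2220.00

$2220.00


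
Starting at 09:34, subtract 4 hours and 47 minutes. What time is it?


04:47

Start: 574 minutes from midnight
Subtract: 287 minutes
Remaining: 574 - 287 = 287
Hours: 4, Minutes: 47


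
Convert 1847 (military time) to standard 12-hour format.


Hour: 18
18 - 12 = 6 → PM

6:47 PM


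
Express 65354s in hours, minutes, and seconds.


18h 9m 14s

Hours: 65354 ÷ 3600 = 18 remainder 554
Minutes: 554 ÷ 60 = 9 remainder 14
Seconds: 14


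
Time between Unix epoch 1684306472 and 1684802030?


Difference = 1684802030 - 1684306472 = 495558 seconds
In hours: 495558 / 3600 ≈ 137.7
In days: 495558 / 86400 ≈ 5.74

495558 seconds (137.7 hours / 5.74 days)


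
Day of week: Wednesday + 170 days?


Friday

Start: Wednesday (index 2)
(2 + 170) mod 7
= 172 mod 7
= 4
Index 4 → Friday


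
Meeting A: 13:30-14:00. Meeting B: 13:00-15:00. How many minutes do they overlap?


Meeting A: 810-840 (in minutes from midnight)
Meeting B: 780-900
Overlap start = max(810, 780) = 810
Overlap end = min(840, 900) = 840
Overlap = max(0, 840 - 810) = 30 min

30 minutes


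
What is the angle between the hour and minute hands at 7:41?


15.5°

Hour hand = 7×30 + 41×0.5 = 230.5°
Minute hand = 41×6 = 246°
Difference = |230.5 - 246| = 15.5°


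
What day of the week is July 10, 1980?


Zeller's congruence:
q=10, m=7, k=80, j=19
h = (10 + ⌊13×8/5⌋ + 80 + ⌊80/4⌋ + ⌊19/4⌋ - 2×19) mod 7
= (10 + 20 + 80 + 20 + 4 - 38) mod 7
= 96 mod 7 = 5
h=5 → Thursday

Thursday


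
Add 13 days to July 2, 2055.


Start: July 2, 2055
Add 13 days
July 2 + 13 = July 15, 2055

July 15, 2055


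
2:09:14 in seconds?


Hours: 2 × 3600 = 7200
Minutes: 9 × 60 = 540
Seconds: 14
Total = 7200 + 540 + 14 = 7754

7754 seconds


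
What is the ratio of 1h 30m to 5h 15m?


Duration 1: 90 minutes
Duration 2: 315 minutes
Ratio = 90:315
GCD = 45
Simplified = 2:7
As a decimal: 2/7 ≈ 0.29

2:7 (0.29)


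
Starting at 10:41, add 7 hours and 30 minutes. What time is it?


Start: 641 minutes from midnight
Add: 450 minutes
Total: 1091 minutes
Hours: 1091 ÷ 60 = 18 remainder 11

18:11


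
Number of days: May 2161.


31 days

Month: May (month 5)
May has 31 days


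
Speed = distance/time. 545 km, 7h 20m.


74.3 km/h

Distance: 545 km
Time: 7h 20m = 440 min = 440/60 = 22/3 hours
Speed = 545 ÷ (22/3) = 545 × 3 / 22 = 1635/22 ≈ 74.3 km/h


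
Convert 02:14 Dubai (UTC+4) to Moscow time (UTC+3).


01:14

Time difference = UTC+3 - UTC+4 = -1 hours
New hour = (2 -1) mod 24
= 1 mod 24 = 1
Minutes unchanged → 01:14


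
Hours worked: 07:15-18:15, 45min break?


10h 15m (615 minutes)

Total time = (18×60+15) - (7×60+15)
= 1095 - 435 = 660 min
Minus break: 660 - 45 = 615 min
= 10h 15m


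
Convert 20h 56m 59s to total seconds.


75419 seconds

Hours: 20 × 3600 = 72000
Minutes: 56 × 60 = 3360
Seconds: 59
Total = 72000 + 3360 + 59 = 75419


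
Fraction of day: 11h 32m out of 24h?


0.4806 (48.06%)

Total minutes: 11×60 + 32 = 692
Day = 24×60 = 1440 minutes
Fraction = 692/1440 ≈ 0.4806
As a percentage: 692/1440 × 100 ≈ 48.06%


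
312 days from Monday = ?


Start: Monday (index 0)
(0 + 312) mod 7
= 312 mod 7
= 4
Index 4 → Friday

Friday


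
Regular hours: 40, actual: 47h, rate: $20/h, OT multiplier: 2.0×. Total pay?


$1080.00

Regular: 40h × $20 = $800.00
Overtime: 47 - 40 = 7h
OT pay: 7h × $20 × 2.0 = $280.00
Total = $800.00 + $280.00 = $1080.00
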